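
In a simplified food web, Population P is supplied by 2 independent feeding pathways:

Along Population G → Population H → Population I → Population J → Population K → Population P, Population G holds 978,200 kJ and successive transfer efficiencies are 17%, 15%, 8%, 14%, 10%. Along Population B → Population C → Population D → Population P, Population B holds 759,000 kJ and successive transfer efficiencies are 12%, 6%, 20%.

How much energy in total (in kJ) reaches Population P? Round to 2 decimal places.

1120.90 kJ

Via Population G: 978200 × 0.17 × 0.15 × 0.08 × 0.14 × 0.1 = 27.937392 kJ
Via Population B: 759000 × 0.12 × 0.06 × 0.2 = 1092.96 kJ
Total at Population P: 27.937392 + 1092.96 = 1120.897392 kJ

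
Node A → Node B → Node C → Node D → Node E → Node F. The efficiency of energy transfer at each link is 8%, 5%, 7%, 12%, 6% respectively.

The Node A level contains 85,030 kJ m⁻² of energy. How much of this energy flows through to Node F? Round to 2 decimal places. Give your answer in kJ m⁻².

Node B: 85030 × 0.08 = 6802.4 kJ m⁻²
Node C: 6802.4 × 0.05 = 340.12 kJ m⁻²
Node D: 340.12 × 0.07 = 23.8084 kJ m⁻²
Node E: 23.8084 × 0.12 = 2.857008 kJ m⁻²
Node F: 2.857008 × 0.06 = 0.17142048 kJ m⁻²

0.17 kJ m⁻²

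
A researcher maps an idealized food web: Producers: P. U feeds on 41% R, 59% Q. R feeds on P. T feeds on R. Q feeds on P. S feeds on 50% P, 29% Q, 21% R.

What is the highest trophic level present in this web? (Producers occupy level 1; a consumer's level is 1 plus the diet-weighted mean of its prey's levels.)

3

Q: 1 + 1 = 2
R: 1 + 1 = 2
S: 1 + (0.5×1 + 0.29×2 + 0.21×2) = 2.5
T: 1 + 2 = 3
U: 1 + (0.41×2 + 0.59×2) = 3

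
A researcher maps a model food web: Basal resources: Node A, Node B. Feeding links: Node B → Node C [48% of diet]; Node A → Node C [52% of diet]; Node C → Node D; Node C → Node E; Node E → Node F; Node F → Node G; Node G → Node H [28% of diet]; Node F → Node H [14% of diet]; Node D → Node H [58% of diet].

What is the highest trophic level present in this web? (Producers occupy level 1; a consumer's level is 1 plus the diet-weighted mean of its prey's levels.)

Node C: 1 + (0.48×1 + 0.52×1) = 2
Node D: 1 + 2 = 3
Node E: 1 + 2 = 3
Node F: 1 + 3 = 4
Node G: 1 + 4 = 5
Node H: 1 + (0.28×5 + 0.14×4 + 0.58×3) = 4.7

5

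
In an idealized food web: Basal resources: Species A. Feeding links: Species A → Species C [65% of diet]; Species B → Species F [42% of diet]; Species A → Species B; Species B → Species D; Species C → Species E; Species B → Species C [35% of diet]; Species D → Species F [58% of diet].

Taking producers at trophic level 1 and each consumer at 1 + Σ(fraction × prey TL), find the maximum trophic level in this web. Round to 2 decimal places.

3.58

Species B: 1 + 1 = 2
Species C: 1 + (0.35×2 + 0.65×1) = 2.35
Species D: 1 + 2 = 3
Species E: 1 + 2.35 = 3.35
Species F: 1 + (0.58×3 + 0.42×2) = 3.58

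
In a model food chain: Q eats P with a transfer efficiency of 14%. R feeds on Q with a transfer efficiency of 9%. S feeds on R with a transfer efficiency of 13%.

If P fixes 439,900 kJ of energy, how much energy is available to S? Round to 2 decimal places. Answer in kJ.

720.56 kJ

Q: 439900 × 0.14 = 61586 kJ
R: 61586 × 0.09 = 5542.74 kJ
S: 5542.74 × 0.13 = 720.5562 kJ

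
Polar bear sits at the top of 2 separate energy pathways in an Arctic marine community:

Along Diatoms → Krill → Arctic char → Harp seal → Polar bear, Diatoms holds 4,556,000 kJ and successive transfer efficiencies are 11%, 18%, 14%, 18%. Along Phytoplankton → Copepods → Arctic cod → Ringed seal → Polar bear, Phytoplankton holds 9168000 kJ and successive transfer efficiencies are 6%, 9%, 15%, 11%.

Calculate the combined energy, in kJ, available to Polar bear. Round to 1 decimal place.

3090.1 kJ

Via Diatoms: 4556000 × 0.11 × 0.18 × 0.14 × 0.18 = 2273.26176 kJ
Via Phytoplankton: 9168000 × 0.06 × 0.09 × 0.15 × 0.11 = 816.8688 kJ
Total at Polar bear: 2273.26176 + 816.8688 = 3090.13056 kJ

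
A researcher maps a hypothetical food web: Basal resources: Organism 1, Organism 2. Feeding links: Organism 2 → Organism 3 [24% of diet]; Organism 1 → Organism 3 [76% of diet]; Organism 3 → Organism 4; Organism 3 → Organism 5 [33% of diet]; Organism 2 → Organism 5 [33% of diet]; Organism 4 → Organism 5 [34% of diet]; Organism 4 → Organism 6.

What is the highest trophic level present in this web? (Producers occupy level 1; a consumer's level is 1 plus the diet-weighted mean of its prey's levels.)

4

Organism 3: 1 + (0.24×1 + 0.76×1) = 2
Organism 4: 1 + 2 = 3
Organism 5: 1 + (0.33×2 + 0.33×1 + 0.34×3) = 3.01
Organism 6: 1 + 3 = 4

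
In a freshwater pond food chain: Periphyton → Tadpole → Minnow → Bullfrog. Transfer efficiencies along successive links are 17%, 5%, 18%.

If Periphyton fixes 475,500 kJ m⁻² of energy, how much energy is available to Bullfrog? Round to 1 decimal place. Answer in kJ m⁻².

727.5 kJ m⁻²

Tadpole: 475500 × 0.17 = 80835 kJ m⁻²
Minnow: 80835 × 0.05 = 4041.75 kJ m⁻²
Bullfrog: 4041.75 × 0.18 = 727.515 kJ m⁻²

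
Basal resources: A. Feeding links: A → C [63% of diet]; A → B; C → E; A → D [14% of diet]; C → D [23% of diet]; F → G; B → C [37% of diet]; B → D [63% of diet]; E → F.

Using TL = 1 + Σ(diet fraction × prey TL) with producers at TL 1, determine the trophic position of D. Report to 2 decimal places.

B: 1 + 1 = 2
C: 1 + (0.63×1 + 0.37×2) = 2.37
D: 1 + (0.14×1 + 0.63×2 + 0.23×2.37) = 2.9451
E: 1 + 2.37 = 3.37
F: 1 + 3.37 = 4.37
G: 1 + 4.37 = 5.37

2.95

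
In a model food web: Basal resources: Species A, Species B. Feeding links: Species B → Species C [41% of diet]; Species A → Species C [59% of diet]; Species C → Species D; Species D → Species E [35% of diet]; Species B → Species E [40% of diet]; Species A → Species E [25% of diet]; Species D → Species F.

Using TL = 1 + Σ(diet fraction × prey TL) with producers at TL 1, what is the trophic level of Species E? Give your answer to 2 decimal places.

Species C: 1 + (0.41×1 + 0.59×1) = 2
Species D: 1 + 2 = 3
Species E: 1 + (0.35×3 + 0.4×1 + 0.25×1) = 2.7
Species F: 1 + 3 = 4

2.70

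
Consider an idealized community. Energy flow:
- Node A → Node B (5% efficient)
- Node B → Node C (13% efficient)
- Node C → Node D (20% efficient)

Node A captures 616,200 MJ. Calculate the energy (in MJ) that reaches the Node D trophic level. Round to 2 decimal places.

801.06 MJ

Node B: 616200 × 0.05 = 30810 MJ
Node C: 30810 × 0.13 = 4005.3 MJ
Node D: 4005.3 × 0.2 = 801.06 MJ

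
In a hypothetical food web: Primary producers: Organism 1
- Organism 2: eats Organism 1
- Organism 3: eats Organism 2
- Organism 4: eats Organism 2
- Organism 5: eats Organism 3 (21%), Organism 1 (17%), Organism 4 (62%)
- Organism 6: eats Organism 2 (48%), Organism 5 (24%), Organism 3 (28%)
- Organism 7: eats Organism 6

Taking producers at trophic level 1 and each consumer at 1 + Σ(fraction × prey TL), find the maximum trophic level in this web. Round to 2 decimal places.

Organism 2: 1 + 1 = 2
Organism 3: 1 + 2 = 3
Organism 4: 1 + 2 = 3
Organism 5: 1 + (0.21×3 + 0.17×1 + 0.62×3) = 3.66
Organism 6: 1 + (0.48×2 + 0.24×3.66 + 0.28×3) = 3.6784
Organism 7: 1 + 3.6784 = 4.6784

4.68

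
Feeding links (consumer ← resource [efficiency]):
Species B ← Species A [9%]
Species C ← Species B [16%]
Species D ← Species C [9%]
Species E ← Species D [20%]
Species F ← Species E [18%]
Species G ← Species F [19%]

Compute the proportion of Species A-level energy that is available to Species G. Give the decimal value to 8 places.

0.00000886

Product of link efficiencies: 0.09 × 0.16 × 0.09 × 0.2 × 0.18 × 0.19 = 0.00000886464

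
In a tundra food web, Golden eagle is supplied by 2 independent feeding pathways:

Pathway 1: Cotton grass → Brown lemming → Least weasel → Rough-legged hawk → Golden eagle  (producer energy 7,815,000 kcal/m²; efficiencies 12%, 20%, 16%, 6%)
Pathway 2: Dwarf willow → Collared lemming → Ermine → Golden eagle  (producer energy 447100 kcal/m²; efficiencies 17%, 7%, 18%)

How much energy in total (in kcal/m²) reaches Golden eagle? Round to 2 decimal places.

Pathway 1: 7815000 × 0.12 × 0.2 × 0.16 × 0.06 = 1800.576 kcal/m²
Pathway 2: 447100 × 0.17 × 0.07 × 0.18 = 957.6882 kcal/m²
Total at Golden eagle: 1800.576 + 957.6882 = 2758.2642 kcal/m²

2758.26 kcal/m²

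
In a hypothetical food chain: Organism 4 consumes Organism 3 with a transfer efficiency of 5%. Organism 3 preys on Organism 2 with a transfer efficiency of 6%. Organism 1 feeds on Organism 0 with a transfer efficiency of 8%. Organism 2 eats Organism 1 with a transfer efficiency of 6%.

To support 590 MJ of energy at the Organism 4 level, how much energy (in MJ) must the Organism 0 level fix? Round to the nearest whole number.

Cumulative transfer efficiency: 0.08 × 0.06 × 0.06 × 0.05 = 0.0000144
Organism 0 energy = 590 / 0.0000144 = 40972222 MJ

40972222 MJ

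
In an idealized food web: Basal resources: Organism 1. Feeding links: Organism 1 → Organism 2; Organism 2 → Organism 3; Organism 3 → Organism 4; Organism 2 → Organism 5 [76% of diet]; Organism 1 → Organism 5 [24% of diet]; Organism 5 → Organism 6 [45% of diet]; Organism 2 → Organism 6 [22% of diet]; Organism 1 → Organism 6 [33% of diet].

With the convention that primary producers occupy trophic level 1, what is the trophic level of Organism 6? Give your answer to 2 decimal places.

3.01

Organism 2: 1 + 1 = 2
Organism 3: 1 + 2 = 3
Organism 4: 1 + 3 = 4
Organism 5: 1 + (0.76×2 + 0.24×1) = 2.76
Organism 6: 1 + (0.45×2.76 + 0.22×2 + 0.33×1) = 3.012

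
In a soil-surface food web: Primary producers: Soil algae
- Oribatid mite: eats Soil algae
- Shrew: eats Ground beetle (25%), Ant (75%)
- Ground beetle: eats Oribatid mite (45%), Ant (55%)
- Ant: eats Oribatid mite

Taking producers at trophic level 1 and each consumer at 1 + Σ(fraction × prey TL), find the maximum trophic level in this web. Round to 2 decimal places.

4.14

Oribatid mite: 1 + 1 = 2
Ant: 1 + 2 = 3
Ground beetle: 1 + (0.45×2 + 0.55×3) = 3.55
Shrew: 1 + (0.25×3.55 + 0.75×3) = 4.1375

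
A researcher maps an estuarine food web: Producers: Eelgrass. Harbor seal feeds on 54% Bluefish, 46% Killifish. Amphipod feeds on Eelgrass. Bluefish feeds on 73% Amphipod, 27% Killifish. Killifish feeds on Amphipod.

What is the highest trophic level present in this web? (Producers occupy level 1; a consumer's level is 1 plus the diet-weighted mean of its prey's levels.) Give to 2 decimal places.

4.15

Amphipod: 1 + 1 = 2
Killifish: 1 + 2 = 3
Bluefish: 1 + (0.73×2 + 0.27×3) = 3.27
Harbor seal: 1 + (0.54×3.27 + 0.46×3) = 4.1458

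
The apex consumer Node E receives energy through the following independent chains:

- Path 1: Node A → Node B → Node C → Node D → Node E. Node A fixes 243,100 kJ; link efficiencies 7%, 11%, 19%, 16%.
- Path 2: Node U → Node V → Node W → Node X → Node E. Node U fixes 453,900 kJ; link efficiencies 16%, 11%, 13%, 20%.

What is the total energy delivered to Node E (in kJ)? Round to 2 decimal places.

Path 1: 243100 × 0.07 × 0.11 × 0.19 × 0.16 = 56.904848 kJ
Path 2: 453900 × 0.16 × 0.11 × 0.13 × 0.2 = 207.70464 kJ
Total at Node E: 56.904848 + 207.70464 = 264.609488 kJ

264.61 kJ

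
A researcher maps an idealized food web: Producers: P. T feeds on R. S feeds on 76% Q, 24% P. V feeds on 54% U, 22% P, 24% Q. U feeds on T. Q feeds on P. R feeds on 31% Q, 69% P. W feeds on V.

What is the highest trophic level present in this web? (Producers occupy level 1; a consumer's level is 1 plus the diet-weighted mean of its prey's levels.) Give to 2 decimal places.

Q: 1 + 1 = 2
R: 1 + (0.31×2 + 0.69×1) = 2.31
S: 1 + (0.76×2 + 0.24×1) = 2.76
T: 1 + 2.31 = 3.31
U: 1 + 3.31 = 4.31
V: 1 + (0.54×4.31 + 0.22×1 + 0.24×2) = 4.0274
W: 1 + 4.0274 = 5.0274

5.03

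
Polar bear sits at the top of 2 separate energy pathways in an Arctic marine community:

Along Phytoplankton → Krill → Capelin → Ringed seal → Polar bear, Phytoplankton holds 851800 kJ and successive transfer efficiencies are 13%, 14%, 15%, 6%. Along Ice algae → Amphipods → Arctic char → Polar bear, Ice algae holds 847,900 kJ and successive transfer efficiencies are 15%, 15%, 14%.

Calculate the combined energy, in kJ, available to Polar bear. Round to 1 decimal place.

Via Phytoplankton: 851800 × 0.13 × 0.14 × 0.15 × 0.06 = 139.52484 kJ
Via Ice algae: 847900 × 0.15 × 0.15 × 0.14 = 2670.885 kJ
Total at Polar bear: 139.52484 + 2670.885 = 2810.40984 kJ

2810.4 kJ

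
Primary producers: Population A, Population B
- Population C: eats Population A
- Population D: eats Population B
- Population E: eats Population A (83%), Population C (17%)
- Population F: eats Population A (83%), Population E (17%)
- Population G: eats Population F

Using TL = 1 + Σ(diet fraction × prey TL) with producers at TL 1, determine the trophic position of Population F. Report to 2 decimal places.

2.20

Population C: 1 + 1 = 2
Population D: 1 + 1 = 2
Population E: 1 + (0.83×1 + 0.17×2) = 2.17
Population F: 1 + (0.83×1 + 0.17×2.17) = 2.1989
Population G: 1 + 2.1989 = 3.1989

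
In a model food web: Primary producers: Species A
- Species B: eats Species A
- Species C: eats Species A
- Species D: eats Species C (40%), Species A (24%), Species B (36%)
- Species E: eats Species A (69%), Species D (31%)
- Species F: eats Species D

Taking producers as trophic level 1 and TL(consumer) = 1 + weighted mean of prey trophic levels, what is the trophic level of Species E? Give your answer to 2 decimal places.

2.55

Species B: 1 + 1 = 2
Species C: 1 + 1 = 2
Species D: 1 + (0.4×2 + 0.24×1 + 0.36×2) = 2.76
Species E: 1 + (0.69×1 + 0.31×2.76) = 2.5456
Species F: 1 + 2.76 = 3.76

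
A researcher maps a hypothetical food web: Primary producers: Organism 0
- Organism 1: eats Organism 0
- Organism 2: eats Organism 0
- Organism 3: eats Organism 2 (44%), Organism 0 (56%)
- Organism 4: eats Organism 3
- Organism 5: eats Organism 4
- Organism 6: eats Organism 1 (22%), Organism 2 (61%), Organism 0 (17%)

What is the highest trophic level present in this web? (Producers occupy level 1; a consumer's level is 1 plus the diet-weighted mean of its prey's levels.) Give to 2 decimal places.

Organism 1: 1 + 1 = 2
Organism 2: 1 + 1 = 2
Organism 3: 1 + (0.44×2 + 0.56×1) = 2.44
Organism 4: 1 + 2.44 = 3.44
Organism 5: 1 + 3.44 = 4.44
Organism 6: 1 + (0.22×2 + 0.61×2 + 0.17×1) = 2.83

4.44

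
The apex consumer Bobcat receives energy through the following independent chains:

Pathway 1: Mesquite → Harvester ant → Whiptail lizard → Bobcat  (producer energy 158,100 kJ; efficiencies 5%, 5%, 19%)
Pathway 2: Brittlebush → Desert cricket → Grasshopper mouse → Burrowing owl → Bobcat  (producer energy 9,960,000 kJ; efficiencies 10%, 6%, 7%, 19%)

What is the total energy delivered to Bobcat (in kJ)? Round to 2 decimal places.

869.91 kJ

Pathway 1: 158100 × 0.05 × 0.05 × 0.19 = 75.0975 kJ
Pathway 2: 9960000 × 0.1 × 0.06 × 0.07 × 0.19 = 794.808 kJ
Total at Bobcat: 75.0975 + 794.808 = 869.9055 kJ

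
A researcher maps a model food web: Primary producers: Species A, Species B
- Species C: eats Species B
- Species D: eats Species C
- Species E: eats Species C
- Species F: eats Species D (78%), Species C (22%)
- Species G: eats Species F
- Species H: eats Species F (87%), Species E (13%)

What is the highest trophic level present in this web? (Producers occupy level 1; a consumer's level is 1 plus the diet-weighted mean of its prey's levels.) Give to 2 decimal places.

Species C: 1 + 1 = 2
Species D: 1 + 2 = 3
Species E: 1 + 2 = 3
Species F: 1 + (0.78×3 + 0.22×2) = 3.78
Species G: 1 + 3.78 = 4.78
Species H: 1 + (0.87×3.78 + 0.13×3) = 4.6786

4.78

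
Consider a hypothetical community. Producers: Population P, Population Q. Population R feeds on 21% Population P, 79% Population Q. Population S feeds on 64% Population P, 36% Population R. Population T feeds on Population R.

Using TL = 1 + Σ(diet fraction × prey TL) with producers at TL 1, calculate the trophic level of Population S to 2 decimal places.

2.36

Population R: 1 + (0.21×1 + 0.79×1) = 2
Population S: 1 + (0.64×1 + 0.36×2) = 2.36
Population T: 1 + 2 = 3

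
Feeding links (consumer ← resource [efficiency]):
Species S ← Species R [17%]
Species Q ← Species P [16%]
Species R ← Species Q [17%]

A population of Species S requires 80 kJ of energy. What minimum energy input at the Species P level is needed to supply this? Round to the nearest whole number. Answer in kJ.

17301 kJ

Cumulative transfer efficiency: 0.16 × 0.17 × 0.17 = 0.004624
Species P energy = 80 / 0.004624 = 17301 kJ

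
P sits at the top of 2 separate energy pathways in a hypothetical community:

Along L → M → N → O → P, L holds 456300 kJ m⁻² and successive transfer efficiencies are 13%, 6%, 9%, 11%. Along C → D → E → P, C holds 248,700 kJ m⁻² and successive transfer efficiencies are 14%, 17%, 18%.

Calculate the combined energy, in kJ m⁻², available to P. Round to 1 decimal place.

1100.7 kJ m⁻²

Via L: 456300 × 0.13 × 0.06 × 0.09 × 0.11 = 35.235486 kJ m⁻²
Via C: 248700 × 0.14 × 0.17 × 0.18 = 1065.4308 kJ m⁻²
Total at P: 35.235486 + 1065.4308 = 1100.666286 kJ m⁻²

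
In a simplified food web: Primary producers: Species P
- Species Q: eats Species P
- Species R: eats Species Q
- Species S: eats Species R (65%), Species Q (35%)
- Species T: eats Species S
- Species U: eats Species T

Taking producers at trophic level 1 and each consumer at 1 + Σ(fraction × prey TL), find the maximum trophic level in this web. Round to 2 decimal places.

5.65

Species Q: 1 + 1 = 2
Species R: 1 + 2 = 3
Species S: 1 + (0.65×3 + 0.35×2) = 3.65
Species T: 1 + 3.65 = 4.65
Species U: 1 + 4.65 = 5.65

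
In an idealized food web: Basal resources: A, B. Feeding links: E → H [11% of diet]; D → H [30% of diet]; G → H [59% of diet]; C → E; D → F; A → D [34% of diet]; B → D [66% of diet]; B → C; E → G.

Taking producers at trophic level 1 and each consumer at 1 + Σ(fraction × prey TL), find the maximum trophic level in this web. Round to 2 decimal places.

C: 1 + 1 = 2
D: 1 + (0.34×1 + 0.66×1) = 2
E: 1 + 2 = 3
F: 1 + 2 = 3
G: 1 + 3 = 4
H: 1 + (0.59×4 + 0.3×2 + 0.11×3) = 4.29

4.29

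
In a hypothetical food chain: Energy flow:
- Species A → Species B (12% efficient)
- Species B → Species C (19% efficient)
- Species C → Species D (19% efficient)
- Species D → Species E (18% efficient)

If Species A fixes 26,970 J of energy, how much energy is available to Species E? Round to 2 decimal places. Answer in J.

Species B: 26970 × 0.12 = 3236.4 J
Species C: 3236.4 × 0.19 = 614.916 J
Species D: 614.916 × 0.19 = 116.83404 J
Species E: 116.83404 × 0.18 = 21.0301272 J

21.03 J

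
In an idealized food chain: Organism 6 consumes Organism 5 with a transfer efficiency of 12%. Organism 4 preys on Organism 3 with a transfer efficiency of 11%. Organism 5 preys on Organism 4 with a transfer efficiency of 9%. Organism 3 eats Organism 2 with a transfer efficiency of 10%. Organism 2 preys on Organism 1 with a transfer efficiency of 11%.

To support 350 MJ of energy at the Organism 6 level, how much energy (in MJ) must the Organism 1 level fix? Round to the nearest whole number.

Cumulative transfer efficiency: 0.11 × 0.1 × 0.11 × 0.09 × 0.12 = 0.000013068
Organism 1 energy = 350 / 0.000013068 = 26782981 MJ

26782981 MJ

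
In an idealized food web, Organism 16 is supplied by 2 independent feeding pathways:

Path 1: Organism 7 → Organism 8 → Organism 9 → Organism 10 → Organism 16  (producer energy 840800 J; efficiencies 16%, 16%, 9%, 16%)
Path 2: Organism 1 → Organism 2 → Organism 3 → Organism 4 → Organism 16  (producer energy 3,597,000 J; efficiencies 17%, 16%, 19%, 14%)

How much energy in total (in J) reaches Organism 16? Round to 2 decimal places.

2912.45 J

Path 1: 840800 × 0.16 × 0.16 × 0.09 × 0.16 = 309.952512 J
Path 2: 3597000 × 0.17 × 0.16 × 0.19 × 0.14 = 2602.50144 J
Total at Organism 16: 309.952512 + 2602.50144 = 2912.453952 J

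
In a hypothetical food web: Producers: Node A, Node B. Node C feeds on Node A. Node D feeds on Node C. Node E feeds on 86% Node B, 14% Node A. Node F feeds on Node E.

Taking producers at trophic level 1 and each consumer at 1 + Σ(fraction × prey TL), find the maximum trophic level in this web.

Node C: 1 + 1 = 2
Node D: 1 + 2 = 3
Node E: 1 + (0.86×1 + 0.14×1) = 2
Node F: 1 + 2 = 3

3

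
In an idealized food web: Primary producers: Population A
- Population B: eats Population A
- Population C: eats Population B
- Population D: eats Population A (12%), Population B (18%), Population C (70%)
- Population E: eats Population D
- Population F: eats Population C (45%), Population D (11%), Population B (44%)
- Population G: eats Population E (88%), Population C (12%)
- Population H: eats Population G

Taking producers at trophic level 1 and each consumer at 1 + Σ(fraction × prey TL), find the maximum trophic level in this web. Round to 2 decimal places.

6.39

Population B: 1 + 1 = 2
Population C: 1 + 2 = 3
Population D: 1 + (0.12×1 + 0.18×2 + 0.7×3) = 3.58
Population E: 1 + 3.58 = 4.58
Population F: 1 + (0.45×3 + 0.11×3.58 + 0.44×2) = 3.6238
Population G: 1 + (0.88×4.58 + 0.12×3) = 5.3904
Population H: 1 + 5.3904 = 6.3904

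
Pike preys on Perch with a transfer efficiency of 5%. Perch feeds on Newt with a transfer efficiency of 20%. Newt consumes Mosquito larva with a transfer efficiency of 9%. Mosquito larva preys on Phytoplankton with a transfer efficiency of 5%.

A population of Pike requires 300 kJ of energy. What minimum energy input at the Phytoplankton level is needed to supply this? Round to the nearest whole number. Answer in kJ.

6666667 kJ

Cumulative transfer efficiency: 0.05 × 0.09 × 0.2 × 0.05 = 0.000045
Phytoplankton energy = 300 / 0.000045 = 6666667 kJ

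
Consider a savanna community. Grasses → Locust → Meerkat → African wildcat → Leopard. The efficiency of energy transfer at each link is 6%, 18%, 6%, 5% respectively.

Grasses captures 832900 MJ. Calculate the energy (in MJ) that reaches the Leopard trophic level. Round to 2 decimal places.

26.99 MJ

Locust: 832900 × 0.06 = 49974 MJ
Meerkat: 49974 × 0.18 = 8995.32 MJ
African wildcat: 8995.32 × 0.06 = 539.7192 MJ
Leopard: 539.7192 × 0.05 = 26.98596 MJ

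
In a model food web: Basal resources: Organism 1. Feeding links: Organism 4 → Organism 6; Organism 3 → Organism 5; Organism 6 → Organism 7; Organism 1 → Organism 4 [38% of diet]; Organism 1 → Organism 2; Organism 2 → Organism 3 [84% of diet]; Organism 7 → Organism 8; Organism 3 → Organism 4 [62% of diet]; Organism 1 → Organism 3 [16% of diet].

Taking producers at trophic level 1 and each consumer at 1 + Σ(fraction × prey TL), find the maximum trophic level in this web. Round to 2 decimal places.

6.14

Organism 2: 1 + 1 = 2
Organism 3: 1 + (0.16×1 + 0.84×2) = 2.84
Organism 4: 1 + (0.38×1 + 0.62×2.84) = 3.1408
Organism 5: 1 + 2.84 = 3.84
Organism 6: 1 + 3.1408 = 4.1408
Organism 7: 1 + 4.1408 = 5.1408
Organism 8: 1 + 5.1408 = 6.1408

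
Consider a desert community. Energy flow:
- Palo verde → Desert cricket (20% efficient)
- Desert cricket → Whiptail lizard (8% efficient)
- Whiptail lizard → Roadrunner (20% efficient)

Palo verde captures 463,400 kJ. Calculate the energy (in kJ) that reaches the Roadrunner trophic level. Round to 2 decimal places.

1482.88 kJ

Desert cricket: 463400 × 0.2 = 92680 kJ
Whiptail lizard: 92680 × 0.08 = 7414.4 kJ
Roadrunner: 7414.4 × 0.2 = 1482.88 kJ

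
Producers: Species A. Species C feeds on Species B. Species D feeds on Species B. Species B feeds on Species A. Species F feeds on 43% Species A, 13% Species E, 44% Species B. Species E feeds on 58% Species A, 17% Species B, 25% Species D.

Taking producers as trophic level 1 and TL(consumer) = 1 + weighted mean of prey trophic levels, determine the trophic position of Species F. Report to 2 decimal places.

2.66

Species B: 1 + 1 = 2
Species C: 1 + 2 = 3
Species D: 1 + 2 = 3
Species E: 1 + (0.58×1 + 0.17×2 + 0.25×3) = 2.67
Species F: 1 + (0.43×1 + 0.13×2.67 + 0.44×2) = 2.6571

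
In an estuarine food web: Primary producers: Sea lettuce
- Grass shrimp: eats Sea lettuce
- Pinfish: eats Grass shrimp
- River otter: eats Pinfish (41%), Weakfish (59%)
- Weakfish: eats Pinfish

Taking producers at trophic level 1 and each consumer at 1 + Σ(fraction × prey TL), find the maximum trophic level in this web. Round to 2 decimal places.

4.59

Grass shrimp: 1 + 1 = 2
Pinfish: 1 + 2 = 3
Weakfish: 1 + 3 = 4
River otter: 1 + (0.41×3 + 0.59×4) = 4.59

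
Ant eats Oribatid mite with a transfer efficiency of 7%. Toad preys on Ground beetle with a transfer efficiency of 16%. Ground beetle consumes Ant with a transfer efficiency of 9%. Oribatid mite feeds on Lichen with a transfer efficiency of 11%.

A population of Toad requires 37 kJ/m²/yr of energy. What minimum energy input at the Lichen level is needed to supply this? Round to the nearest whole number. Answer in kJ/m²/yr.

Cumulative transfer efficiency: 0.11 × 0.07 × 0.09 × 0.16 = 0.00011088
Lichen energy = 37 / 0.00011088 = 333694 kJ/m²/yr

333694 kJ/m²/yr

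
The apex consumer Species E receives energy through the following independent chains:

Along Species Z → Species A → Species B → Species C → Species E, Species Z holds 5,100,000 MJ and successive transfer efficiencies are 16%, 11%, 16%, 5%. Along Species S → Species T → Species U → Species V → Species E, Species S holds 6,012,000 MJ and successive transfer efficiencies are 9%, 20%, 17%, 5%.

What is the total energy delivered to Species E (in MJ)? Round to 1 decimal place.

Via Species Z: 5100000 × 0.16 × 0.11 × 0.16 × 0.05 = 718.08 MJ
Via Species S: 6012000 × 0.09 × 0.2 × 0.17 × 0.05 = 919.836 MJ
Total at Species E: 718.08 + 919.836 = 1637.916 MJ

1637.9 MJ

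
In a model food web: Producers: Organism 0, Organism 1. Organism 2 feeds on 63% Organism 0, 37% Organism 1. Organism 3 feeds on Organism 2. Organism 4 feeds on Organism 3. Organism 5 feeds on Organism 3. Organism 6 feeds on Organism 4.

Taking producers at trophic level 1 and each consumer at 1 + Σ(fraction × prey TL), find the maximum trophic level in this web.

5

Organism 2: 1 + (0.63×1 + 0.37×1) = 2
Organism 3: 1 + 2 = 3
Organism 4: 1 + 3 = 4
Organism 5: 1 + 3 = 4
Organism 6: 1 + 4 = 5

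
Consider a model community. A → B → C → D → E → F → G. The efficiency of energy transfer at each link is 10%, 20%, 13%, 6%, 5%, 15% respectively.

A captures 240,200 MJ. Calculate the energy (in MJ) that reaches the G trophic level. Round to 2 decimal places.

0.28 MJ

B: 240200 × 0.1 = 24020 MJ
C: 24020 × 0.2 = 4804 MJ
D: 4804 × 0.13 = 624.52 MJ
E: 624.52 × 0.06 = 37.4712 MJ
F: 37.4712 × 0.05 = 1.87356 MJ
G: 1.87356 × 0.15 = 0.281034 MJ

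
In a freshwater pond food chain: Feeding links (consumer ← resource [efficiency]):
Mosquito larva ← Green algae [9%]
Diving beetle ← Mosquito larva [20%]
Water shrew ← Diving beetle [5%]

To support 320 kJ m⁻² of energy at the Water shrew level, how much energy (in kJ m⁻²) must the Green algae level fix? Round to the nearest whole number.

355556 kJ m⁻²

Cumulative transfer efficiency: 0.09 × 0.2 × 0.05 = 0.0009
Green algae energy = 320 / 0.0009 = 355556 kJ m⁻²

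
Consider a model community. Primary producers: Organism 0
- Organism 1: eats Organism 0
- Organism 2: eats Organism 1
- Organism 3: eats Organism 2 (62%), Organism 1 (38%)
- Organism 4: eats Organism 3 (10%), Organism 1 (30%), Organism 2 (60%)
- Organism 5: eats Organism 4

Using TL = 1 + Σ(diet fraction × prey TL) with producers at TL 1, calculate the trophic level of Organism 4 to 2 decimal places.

3.76

Organism 1: 1 + 1 = 2
Organism 2: 1 + 2 = 3
Organism 3: 1 + (0.62×3 + 0.38×2) = 3.62
Organism 4: 1 + (0.1×3.62 + 0.3×2 + 0.6×3) = 3.762
Organism 5: 1 + 3.762 = 4.762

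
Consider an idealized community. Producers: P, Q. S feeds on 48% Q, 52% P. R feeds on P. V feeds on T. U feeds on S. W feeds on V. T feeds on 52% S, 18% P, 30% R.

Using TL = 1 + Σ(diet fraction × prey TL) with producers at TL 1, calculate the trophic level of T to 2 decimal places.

R: 1 + 1 = 2
S: 1 + (0.48×1 + 0.52×1) = 2
T: 1 + (0.52×2 + 0.18×1 + 0.3×2) = 2.82
U: 1 + 2 = 3
V: 1 + 2.82 = 3.82
W: 1 + 3.82 = 4.82

2.82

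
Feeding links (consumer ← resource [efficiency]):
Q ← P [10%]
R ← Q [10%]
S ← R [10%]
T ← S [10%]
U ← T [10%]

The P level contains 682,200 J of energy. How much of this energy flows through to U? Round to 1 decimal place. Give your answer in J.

6.8 J

Q: 682200 × 0.1 = 68220 J
R: 68220 × 0.1 = 6822 J
S: 6822 × 0.1 = 682.2 J
T: 682.2 × 0.1 = 68.22 J
U: 68.22 × 0.1 = 6.822 J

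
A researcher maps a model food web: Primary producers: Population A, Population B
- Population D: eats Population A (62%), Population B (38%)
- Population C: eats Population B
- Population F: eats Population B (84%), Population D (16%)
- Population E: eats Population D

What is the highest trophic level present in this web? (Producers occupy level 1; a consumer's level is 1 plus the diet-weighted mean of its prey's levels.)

Population C: 1 + 1 = 2
Population D: 1 + (0.62×1 + 0.38×1) = 2
Population E: 1 + 2 = 3
Population F: 1 + (0.84×1 + 0.16×2) = 2.16

3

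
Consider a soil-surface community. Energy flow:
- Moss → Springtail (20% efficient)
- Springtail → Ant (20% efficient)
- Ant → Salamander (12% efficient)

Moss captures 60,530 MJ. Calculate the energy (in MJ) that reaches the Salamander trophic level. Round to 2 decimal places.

Springtail: 60530 × 0.2 = 12106 MJ
Ant: 12106 × 0.2 = 2421.2 MJ
Salamander: 2421.2 × 0.12 = 290.544 MJ

290.54 MJ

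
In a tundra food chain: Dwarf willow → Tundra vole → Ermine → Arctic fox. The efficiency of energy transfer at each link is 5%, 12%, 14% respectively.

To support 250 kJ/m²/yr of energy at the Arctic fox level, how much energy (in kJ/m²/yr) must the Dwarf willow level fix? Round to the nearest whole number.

Cumulative transfer efficiency: 0.05 × 0.12 × 0.14 = 0.00084
Dwarf willow energy = 250 / 0.00084 = 297619 kJ/m²/yr

297619 kJ/m²/yr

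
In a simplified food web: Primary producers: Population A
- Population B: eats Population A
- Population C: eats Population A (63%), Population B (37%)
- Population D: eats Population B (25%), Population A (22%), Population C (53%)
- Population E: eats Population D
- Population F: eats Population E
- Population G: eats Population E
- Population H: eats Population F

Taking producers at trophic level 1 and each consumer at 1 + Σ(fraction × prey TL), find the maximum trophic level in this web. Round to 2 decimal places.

Population B: 1 + 1 = 2
Population C: 1 + (0.63×1 + 0.37×2) = 2.37
Population D: 1 + (0.25×2 + 0.22×1 + 0.53×2.37) = 2.9761
Population E: 1 + 2.9761 = 3.9761
Population F: 1 + 3.9761 = 4.9761
Population G: 1 + 3.9761 = 4.9761
Population H: 1 + 4.9761 = 5.9761

5.98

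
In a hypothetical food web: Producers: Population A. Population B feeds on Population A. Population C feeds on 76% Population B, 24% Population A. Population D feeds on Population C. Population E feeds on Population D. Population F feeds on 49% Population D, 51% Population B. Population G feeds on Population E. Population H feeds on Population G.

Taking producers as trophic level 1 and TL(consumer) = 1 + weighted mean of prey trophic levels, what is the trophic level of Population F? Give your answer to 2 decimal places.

3.86

Population B: 1 + 1 = 2
Population C: 1 + (0.76×2 + 0.24×1) = 2.76
Population D: 1 + 2.76 = 3.76
Population E: 1 + 3.76 = 4.76
Population F: 1 + (0.49×3.76 + 0.51×2) = 3.8624
Population G: 1 + 4.76 = 5.76
Population H: 1 + 5.76 = 6.76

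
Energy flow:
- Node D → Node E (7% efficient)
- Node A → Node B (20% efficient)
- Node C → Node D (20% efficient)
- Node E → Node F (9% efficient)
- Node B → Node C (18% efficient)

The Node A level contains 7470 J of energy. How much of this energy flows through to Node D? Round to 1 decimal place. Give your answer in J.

Node B: 7470 × 0.2 = 1494 J
Node C: 1494 × 0.18 = 268.92 J
Node D: 268.92 × 0.2 = 53.784 J

53.8 J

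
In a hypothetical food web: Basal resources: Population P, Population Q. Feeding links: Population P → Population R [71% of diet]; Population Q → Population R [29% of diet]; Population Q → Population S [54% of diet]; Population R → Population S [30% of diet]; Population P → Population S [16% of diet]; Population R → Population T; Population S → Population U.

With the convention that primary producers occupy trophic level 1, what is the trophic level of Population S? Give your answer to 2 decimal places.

2.30

Population R: 1 + (0.71×1 + 0.29×1) = 2
Population S: 1 + (0.54×1 + 0.3×2 + 0.16×1) = 2.3
Population T: 1 + 2 = 3
Population U: 1 + 2.3 = 3.3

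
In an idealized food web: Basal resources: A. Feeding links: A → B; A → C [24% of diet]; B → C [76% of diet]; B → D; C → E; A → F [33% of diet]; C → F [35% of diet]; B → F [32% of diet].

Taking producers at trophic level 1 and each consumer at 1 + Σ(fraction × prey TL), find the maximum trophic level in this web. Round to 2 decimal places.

B: 1 + 1 = 2
C: 1 + (0.24×1 + 0.76×2) = 2.76
D: 1 + 2 = 3
E: 1 + 2.76 = 3.76
F: 1 + (0.33×1 + 0.35×2.76 + 0.32×2) = 2.936

3.76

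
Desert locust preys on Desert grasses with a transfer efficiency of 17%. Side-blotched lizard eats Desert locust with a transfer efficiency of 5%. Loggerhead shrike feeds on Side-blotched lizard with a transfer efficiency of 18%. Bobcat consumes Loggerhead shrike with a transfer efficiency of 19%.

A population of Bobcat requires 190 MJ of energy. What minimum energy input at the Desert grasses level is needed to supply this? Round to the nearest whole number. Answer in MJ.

Cumulative transfer efficiency: 0.17 × 0.05 × 0.18 × 0.19 = 0.0002907
Desert grasses energy = 190 / 0.0002907 = 653595 MJ

653595 MJ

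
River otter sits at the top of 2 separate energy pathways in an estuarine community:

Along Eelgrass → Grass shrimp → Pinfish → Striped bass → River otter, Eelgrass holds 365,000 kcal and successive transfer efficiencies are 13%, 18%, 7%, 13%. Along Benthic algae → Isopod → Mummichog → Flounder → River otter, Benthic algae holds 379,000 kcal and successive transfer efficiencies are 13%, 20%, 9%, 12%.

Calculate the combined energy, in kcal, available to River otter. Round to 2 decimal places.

Via Eelgrass: 365000 × 0.13 × 0.18 × 0.07 × 0.13 = 77.7231 kcal
Via Benthic algae: 379000 × 0.13 × 0.2 × 0.09 × 0.12 = 106.4232 kcal
Total at River otter: 77.7231 + 106.4232 = 184.1463 kcal

184.15 kcal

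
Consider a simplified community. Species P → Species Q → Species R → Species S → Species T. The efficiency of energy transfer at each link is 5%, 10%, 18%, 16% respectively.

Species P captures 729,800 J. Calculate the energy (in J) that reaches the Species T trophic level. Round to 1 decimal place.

105.1 J

Species Q: 729800 × 0.05 = 36490 J
Species R: 36490 × 0.1 = 3649 J
Species S: 3649 × 0.18 = 656.82 J
Species T: 656.82 × 0.16 = 105.0912 J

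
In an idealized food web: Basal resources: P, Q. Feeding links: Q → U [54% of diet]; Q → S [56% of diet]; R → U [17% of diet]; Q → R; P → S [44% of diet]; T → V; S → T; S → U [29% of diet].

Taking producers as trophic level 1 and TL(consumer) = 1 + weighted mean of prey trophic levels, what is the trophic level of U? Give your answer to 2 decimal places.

R: 1 + 1 = 2
S: 1 + (0.56×1 + 0.44×1) = 2
T: 1 + 2 = 3
U: 1 + (0.29×2 + 0.17×2 + 0.54×1) = 2.46
V: 1 + 3 = 4

2.46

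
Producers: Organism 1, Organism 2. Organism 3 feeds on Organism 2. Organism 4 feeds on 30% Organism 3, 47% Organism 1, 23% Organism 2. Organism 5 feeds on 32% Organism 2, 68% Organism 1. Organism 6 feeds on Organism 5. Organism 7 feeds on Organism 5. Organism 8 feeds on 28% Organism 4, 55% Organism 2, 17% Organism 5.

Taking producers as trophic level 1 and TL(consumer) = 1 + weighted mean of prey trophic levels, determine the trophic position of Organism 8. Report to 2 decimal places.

Organism 3: 1 + 1 = 2
Organism 4: 1 + (0.3×2 + 0.47×1 + 0.23×1) = 2.3
Organism 5: 1 + (0.32×1 + 0.68×1) = 2
Organism 6: 1 + 2 = 3
Organism 7: 1 + 2 = 3
Organism 8: 1 + (0.28×2.3 + 0.55×1 + 0.17×2) = 2.534

2.53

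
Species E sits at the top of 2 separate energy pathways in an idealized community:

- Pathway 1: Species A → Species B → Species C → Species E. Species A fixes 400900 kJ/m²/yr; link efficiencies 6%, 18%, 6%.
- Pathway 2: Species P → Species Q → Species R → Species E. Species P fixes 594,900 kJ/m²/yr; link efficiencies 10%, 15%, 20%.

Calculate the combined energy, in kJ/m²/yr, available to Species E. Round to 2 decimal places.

Pathway 1: 400900 × 0.06 × 0.18 × 0.06 = 259.7832 kJ/m²/yr
Pathway 2: 594900 × 0.1 × 0.15 × 0.2 = 1784.7 kJ/m²/yr
Total at Species E: 259.7832 + 1784.7 = 2044.4832 kJ/m²/yr

2044.48 kJ/m²/yr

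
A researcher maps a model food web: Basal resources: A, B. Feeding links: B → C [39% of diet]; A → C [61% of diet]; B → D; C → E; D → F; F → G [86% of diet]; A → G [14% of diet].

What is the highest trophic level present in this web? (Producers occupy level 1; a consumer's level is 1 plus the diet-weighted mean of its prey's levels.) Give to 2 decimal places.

3.72

C: 1 + (0.39×1 + 0.61×1) = 2
D: 1 + 1 = 2
E: 1 + 2 = 3
F: 1 + 2 = 3
G: 1 + (0.86×3 + 0.14×1) = 3.72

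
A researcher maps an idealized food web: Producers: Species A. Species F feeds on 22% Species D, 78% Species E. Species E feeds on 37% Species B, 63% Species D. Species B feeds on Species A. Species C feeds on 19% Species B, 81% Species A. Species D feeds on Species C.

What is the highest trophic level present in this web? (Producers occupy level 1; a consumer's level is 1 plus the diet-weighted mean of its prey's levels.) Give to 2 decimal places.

Species B: 1 + 1 = 2
Species C: 1 + (0.19×2 + 0.81×1) = 2.19
Species D: 1 + 2.19 = 3.19
Species E: 1 + (0.37×2 + 0.63×3.19) = 3.7497
Species F: 1 + (0.22×3.19 + 0.78×3.7497) = 4.626566

4.63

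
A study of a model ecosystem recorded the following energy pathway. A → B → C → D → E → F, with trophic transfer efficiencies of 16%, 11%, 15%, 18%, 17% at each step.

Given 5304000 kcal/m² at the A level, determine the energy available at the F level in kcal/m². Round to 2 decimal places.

B: 5304000 × 0.16 = 848640 kcal/m²
C: 848640 × 0.11 = 93350.4 kcal/m²
D: 93350.4 × 0.15 = 14002.56 kcal/m²
E: 14002.56 × 0.18 = 2520.4608 kcal/m²
F: 2520.4608 × 0.17 = 428.478336 kcal/m²

428.48 kcal/m²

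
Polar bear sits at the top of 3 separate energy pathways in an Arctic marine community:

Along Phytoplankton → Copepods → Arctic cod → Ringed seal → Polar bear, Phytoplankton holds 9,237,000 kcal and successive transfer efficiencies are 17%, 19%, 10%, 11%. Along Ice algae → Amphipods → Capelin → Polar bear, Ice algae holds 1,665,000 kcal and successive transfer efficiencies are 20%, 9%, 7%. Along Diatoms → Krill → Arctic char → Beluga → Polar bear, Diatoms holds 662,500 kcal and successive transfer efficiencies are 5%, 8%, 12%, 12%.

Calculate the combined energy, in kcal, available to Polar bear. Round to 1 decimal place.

5418.0 kcal

Via Phytoplankton: 9237000 × 0.17 × 0.19 × 0.1 × 0.11 = 3281.9061 kcal
Via Ice algae: 1665000 × 0.2 × 0.09 × 0.07 = 2097.9 kcal
Via Diatoms: 662500 × 0.05 × 0.08 × 0.12 × 0.12 = 38.16 kcal
Total at Polar bear: 3281.9061 + 2097.9 + 38.16 = 5417.9661 kcal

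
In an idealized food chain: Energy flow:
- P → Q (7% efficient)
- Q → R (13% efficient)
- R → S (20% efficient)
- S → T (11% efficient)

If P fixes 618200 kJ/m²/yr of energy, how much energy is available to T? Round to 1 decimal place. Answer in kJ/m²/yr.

123.8 kJ/m²/yr

Q: 618200 × 0.07 = 43274 kJ/m²/yr
R: 43274 × 0.13 = 5625.62 kJ/m²/yr
S: 5625.62 × 0.2 = 1125.124 kJ/m²/yr
T: 1125.124 × 0.11 = 123.76364 kJ/m²/yr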